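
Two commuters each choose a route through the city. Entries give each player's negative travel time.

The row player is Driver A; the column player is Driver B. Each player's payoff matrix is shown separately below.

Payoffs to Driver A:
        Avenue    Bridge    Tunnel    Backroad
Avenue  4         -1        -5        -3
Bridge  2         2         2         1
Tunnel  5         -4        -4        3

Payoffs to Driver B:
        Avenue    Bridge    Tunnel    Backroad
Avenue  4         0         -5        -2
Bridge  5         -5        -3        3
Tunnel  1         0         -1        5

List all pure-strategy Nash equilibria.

Pure NE: (Tunnel, Backroad)

Mark each player's best response to every combination of opponents' strategies; a profile where every player is best-responding is a pure Nash equilibrium.
Driver A against Avenue: payoffs 4, 2, 5 → best response Tunnel.
Driver A against Bridge: payoffs -1, 2, -4 → best response Bridge.
Driver A against Tunnel: payoffs -5, 2, -4 → best response Bridge.
Driver A against Backroad: payoffs -3, 1, 3 → best response Tunnel.
Driver B against Avenue: payoffs 4, 0, -5, -2 → best response Avenue.
Driver B against Bridge: payoffs 5, -5, -3, 3 → best response Avenue.
Driver B against Tunnel: payoffs 1, 0, -1, 5 → best response Backroad.
Mutual best responses: (Tunnel, Backroad).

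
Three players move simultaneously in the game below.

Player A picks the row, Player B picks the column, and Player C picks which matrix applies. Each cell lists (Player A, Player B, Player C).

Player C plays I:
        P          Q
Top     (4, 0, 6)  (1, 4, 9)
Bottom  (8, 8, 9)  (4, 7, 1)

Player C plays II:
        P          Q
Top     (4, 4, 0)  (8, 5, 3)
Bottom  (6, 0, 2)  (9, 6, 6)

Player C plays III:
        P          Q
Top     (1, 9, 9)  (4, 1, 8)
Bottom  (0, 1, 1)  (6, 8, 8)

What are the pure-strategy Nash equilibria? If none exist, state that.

(Top, P, I): Player A can switch to Bottom (4 → 8). Not NE.
(Top, P, II): Player A can switch to Bottom (4 → 6). Not NE.
(Top, P, III): Player A gets 1, best alternative 0; Player B gets 9, best alternative 1; Player C gets 9, best alternative 6. No profitable deviation — NE.
(Top, Q, I): Player A can switch to Bottom (1 → 4). Not NE.
(Top, Q, II): Player A can switch to Bottom (8 → 9). Not NE.
(Top, Q, III): Player A can switch to Bottom (4 → 6). Not NE.
(Bottom, P, I): Player A gets 8, best alternative 4; Player B gets 8, best alternative 7; Player C gets 9, best alternative 2. No profitable deviation — NE.
(Bottom, P, II): Player B can switch to Q (0 → 6). Not NE.
(Bottom, P, III): Player A can switch to Top (0 → 1). Not NE.
(Bottom, Q, I): Player B can switch to P (7 → 8). Not NE.
(Bottom, Q, II): Player C can switch to III (6 → 8). Not NE.
(Bottom, Q, III): Player A gets 6, best alternative 4; Player B gets 8, best alternative 1; Player C gets 8, best alternative 6. No profitable deviation — NE.

The pure Nash equilibria are (Top, P, III); (Bottom, P, I); (Bottom, Q, III).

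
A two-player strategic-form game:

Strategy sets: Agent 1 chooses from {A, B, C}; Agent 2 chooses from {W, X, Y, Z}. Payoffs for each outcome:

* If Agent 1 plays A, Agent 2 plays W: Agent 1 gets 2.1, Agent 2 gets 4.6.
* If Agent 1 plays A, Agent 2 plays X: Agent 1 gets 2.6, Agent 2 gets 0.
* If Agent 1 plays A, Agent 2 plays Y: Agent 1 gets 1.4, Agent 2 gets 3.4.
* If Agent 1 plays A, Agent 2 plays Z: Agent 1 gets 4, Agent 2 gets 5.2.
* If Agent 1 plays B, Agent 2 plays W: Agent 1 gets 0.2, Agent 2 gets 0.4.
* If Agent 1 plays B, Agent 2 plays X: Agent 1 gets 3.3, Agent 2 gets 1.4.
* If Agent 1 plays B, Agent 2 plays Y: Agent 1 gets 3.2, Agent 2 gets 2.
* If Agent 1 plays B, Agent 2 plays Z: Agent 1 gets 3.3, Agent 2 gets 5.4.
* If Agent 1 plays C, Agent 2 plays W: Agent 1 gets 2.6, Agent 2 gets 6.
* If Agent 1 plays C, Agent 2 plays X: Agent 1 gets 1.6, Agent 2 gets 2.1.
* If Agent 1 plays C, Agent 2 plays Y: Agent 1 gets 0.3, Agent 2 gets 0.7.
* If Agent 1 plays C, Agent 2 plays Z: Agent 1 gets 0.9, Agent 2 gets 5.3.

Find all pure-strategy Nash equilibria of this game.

Agent 1 against W: payoffs 2.1, 0.2, 2.6 → best response C.
Agent 1 against X: payoffs 2.6, 3.3, 1.6 → best response B.
Agent 1 against Y: payoffs 1.4, 3.2, 0.3 → best response B.
Agent 1 against Z: payoffs 4, 3.3, 0.9 → best response A.
Agent 2 against A: payoffs 4.6, 0, 3.4, 5.2 → best response Z.
Agent 2 against B: payoffs 0.4, 1.4, 2, 5.4 → best response Z.
Agent 2 against C: payoffs 6, 2.1, 0.7, 5.3 → best response W.
Mutual best responses: (A, Z); (C, W).

Pure-strategy Nash equilibria: (A, Z), (C, W)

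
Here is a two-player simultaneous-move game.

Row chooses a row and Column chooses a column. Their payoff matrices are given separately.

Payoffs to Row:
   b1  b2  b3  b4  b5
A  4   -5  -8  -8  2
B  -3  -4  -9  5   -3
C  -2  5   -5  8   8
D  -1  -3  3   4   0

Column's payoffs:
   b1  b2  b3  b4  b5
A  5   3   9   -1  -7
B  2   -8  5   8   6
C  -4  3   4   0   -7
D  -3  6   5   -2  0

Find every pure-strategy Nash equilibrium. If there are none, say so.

Row against b1: payoffs 4, -3, -2, -1 → best response A.
Row against b2: payoffs -5, -4, 5, -3 → best response C.
Row against b3: payoffs -8, -9, -5, 3 → best response D.
Row against b4: payoffs -8, 5, 8, 4 → best response C.
Row against b5: payoffs 2, -3, 8, 0 → best response C.
Column against A: payoffs 5, 3, 9, -1, -7 → best response b3.
Column against B: payoffs 2, -8, 5, 8, 6 → best response b4.
Column against C: payoffs -4, 3, 4, 0, -7 → best response b3.
Column against D: payoffs -3, 6, 5, -2, 0 → best response b2.
No profile is a mutual best response for all players.

none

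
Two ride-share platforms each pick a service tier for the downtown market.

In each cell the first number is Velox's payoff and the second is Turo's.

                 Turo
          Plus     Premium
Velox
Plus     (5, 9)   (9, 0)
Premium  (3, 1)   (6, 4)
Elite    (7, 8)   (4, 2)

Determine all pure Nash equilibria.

Pure NE: (Elite, Plus)

(Plus, Plus): Velox can switch to Elite (5 → 7). Not NE.
(Plus, Premium): Turo can switch to Plus (0 → 9). Not NE.
(Premium, Plus): Velox can switch to Plus (3 → 5). Not NE.
(Premium, Premium): Velox can switch to Plus (6 → 9). Not NE.
(Elite, Plus): Velox gets 7, best alternative 5; Turo gets 8, best alternative 2. No profitable deviation — NE.
(Elite, Premium): Velox can switch to Plus (4 → 9). Not NE.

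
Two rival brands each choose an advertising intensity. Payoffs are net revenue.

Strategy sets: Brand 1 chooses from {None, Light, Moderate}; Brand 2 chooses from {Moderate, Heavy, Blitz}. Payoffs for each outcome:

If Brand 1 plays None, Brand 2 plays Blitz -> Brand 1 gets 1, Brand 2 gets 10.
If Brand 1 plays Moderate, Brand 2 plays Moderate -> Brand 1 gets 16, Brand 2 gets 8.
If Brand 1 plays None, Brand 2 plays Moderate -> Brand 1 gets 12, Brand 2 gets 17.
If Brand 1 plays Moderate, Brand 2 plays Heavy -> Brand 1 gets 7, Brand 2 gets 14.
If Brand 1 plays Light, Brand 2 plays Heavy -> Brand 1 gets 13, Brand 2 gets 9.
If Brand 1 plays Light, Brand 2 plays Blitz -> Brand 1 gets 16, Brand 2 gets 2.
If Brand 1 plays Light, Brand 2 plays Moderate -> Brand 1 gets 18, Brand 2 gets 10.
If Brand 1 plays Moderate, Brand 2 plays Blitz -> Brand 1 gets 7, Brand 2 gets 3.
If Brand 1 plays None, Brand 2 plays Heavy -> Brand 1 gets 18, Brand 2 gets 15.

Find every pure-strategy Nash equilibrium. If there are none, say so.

The unique pure-strategy Nash equilibrium is (Light, Moderate).

Brand 1 against Moderate: payoffs 12, 18, 16 → best response Light.
Brand 1 against Heavy: payoffs 18, 13, 7 → best response None.
Brand 1 against Blitz: payoffs 1, 16, 7 → best response Light.
Brand 2 against None: payoffs 17, 15, 10 → best response Moderate.
Brand 2 against Light: payoffs 10, 9, 2 → best response Moderate.
Brand 2 against Moderate: payoffs 8, 14, 3 → best response Heavy.
Mutual best responses: (Light, Moderate).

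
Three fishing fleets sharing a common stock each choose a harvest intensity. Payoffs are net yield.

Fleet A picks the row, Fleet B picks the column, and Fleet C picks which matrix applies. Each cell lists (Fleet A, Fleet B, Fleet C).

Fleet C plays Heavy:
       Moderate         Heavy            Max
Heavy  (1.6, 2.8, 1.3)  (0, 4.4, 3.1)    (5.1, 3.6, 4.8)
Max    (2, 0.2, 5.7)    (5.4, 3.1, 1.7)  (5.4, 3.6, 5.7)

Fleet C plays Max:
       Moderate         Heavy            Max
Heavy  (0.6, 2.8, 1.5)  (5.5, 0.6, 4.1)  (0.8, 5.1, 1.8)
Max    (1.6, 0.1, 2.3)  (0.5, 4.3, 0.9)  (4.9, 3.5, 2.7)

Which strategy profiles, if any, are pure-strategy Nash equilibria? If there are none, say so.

(Heavy, Moderate, Heavy): Fleet A can switch to Max (1.6 → 2). Not NE.
(Heavy, Moderate, Max): Fleet A can switch to Max (0.6 → 1.6). Not NE.
(Heavy, Heavy, Heavy): Fleet A can switch to Max (0 → 5.4). Not NE.
(Heavy, Heavy, Max): Fleet B can switch to Moderate (0.6 → 2.8). Not NE.
(Heavy, Max, Heavy): Fleet A can switch to Max (5.1 → 5.4). Not NE.
(Heavy, Max, Max): Fleet A can switch to Max (0.8 → 4.9). Not NE.
(Max, Moderate, Heavy): Fleet B can switch to Heavy (0.2 → 3.1). Not NE.
(Max, Moderate, Max): Fleet B can switch to Heavy (0.1 → 4.3). Not NE.
(Max, Heavy, Heavy): Fleet B can switch to Max (3.1 → 3.6). Not NE.
(Max, Heavy, Max): Fleet A can switch to Heavy (0.5 → 5.5). Not NE.
(Max, Max, Heavy): Fleet A gets 5.4, best alternative 5.1; Fleet B gets 3.6, best alternative 3.1; Fleet C gets 5.7, best alternative 2.7. No profitable deviation — NE.
(The remaining 1 profile has a profitable deviation by the same check.)

(Max, Max, Heavy)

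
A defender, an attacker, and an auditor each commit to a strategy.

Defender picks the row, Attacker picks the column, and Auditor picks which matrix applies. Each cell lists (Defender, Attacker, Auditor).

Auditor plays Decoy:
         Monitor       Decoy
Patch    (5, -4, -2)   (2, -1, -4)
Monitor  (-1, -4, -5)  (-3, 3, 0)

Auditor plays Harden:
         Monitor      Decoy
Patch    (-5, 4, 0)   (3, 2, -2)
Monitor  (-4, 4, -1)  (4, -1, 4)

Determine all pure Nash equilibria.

Pure NE: (Monitor, Monitor, Harden)

(Patch, Monitor, Decoy): Attacker can switch to Decoy (-4 → -1). Not NE.
(Patch, Monitor, Harden): Defender can switch to Monitor (-5 → -4). Not NE.
(Patch, Decoy, Decoy): Auditor can switch to Harden (-4 → -2). Not NE.
(Patch, Decoy, Harden): Defender can switch to Monitor (3 → 4). Not NE.
(Monitor, Monitor, Decoy): Defender can switch to Patch (-1 → 5). Not NE.
(Monitor, Monitor, Harden): Defender gets -4, best alternative -5; Attacker gets 4, best alternative -1; Auditor gets -1, best alternative -5. No profitable deviation — NE.
(Monitor, Decoy, Decoy): Defender can switch to Patch (-3 → 2). Not NE.
(Monitor, Decoy, Harden): Attacker can switch to Monitor (-1 → 4). Not NE.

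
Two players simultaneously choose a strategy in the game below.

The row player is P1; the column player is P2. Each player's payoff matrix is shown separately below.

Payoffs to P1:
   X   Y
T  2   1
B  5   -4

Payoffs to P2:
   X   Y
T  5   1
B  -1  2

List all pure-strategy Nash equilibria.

P1 against X: payoffs 2, 5 → best response B.
P1 against Y: payoffs 1, -4 → best response T.
P2 against T: payoffs 5, 1 → best response X.
P2 against B: payoffs -1, 2 → best response Y.
No profile is a mutual best response for all players.

No pure-strategy Nash equilibrium.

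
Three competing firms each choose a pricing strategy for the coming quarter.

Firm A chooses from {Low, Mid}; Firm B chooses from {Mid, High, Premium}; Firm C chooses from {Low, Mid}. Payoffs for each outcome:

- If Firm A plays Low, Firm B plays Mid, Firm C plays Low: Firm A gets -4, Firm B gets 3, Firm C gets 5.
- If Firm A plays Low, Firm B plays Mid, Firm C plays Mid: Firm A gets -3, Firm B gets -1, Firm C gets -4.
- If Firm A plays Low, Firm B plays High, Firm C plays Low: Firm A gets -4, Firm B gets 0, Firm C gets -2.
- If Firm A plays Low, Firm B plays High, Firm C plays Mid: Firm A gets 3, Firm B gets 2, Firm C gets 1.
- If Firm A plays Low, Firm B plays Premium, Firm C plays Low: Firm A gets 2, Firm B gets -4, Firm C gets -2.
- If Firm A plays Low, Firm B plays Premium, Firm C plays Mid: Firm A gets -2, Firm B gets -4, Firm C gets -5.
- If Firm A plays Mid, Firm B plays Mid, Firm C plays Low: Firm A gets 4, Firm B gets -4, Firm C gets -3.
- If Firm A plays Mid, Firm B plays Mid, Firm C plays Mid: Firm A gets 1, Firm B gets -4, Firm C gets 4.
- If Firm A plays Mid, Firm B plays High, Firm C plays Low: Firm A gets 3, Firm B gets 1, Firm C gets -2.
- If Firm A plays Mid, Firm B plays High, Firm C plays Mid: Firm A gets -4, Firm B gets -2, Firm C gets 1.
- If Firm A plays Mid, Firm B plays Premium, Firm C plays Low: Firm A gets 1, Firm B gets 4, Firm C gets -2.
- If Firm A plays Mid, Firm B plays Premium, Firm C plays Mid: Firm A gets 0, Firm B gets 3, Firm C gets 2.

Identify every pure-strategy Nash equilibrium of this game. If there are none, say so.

For each player, find the best response to each opponent profile; mutual best responses are the pure NE.
Firm A against (Mid, Low): payoffs -4, 4 → best response Mid.
Firm A against (Mid, Mid): payoffs -3, 1 → best response Mid.
Firm A against (High, Low): payoffs -4, 3 → best response Mid.
Firm A against (High, Mid): payoffs 3, -4 → best response Low.
Firm A against (Premium, Low): payoffs 2, 1 → best response Low.
Firm A against (Premium, Mid): payoffs -2, 0 → best response Mid.
Firm B against (Low, Low): payoffs 3, 0, -4 → best response Mid.
Firm B against (Low, Mid): payoffs -1, 2, -4 → best response High.
Firm B against (Mid, Low): payoffs -4, 1, 4 → best response Premium.
Firm B against (Mid, Mid): payoffs -4, -2, 3 → best response Premium.
Firm C against (Low, Mid): payoffs 5, -4 → best response Low.
Firm C against (Low, High): payoffs -2, 1 → best response Mid.
Firm C against (Low, Premium): payoffs -2, -5 → best response Low.
Firm C against (Mid, Mid): payoffs -3, 4 → best response Mid.
Firm C against (Mid, High): payoffs -2, 1 → best response Mid.
Firm C against (Mid, Premium): payoffs -2, 2 → best response Mid.
Mutual best responses: (Low, High, Mid); (Mid, Premium, Mid).

(Low, High, Mid), (Mid, Premium, Mid)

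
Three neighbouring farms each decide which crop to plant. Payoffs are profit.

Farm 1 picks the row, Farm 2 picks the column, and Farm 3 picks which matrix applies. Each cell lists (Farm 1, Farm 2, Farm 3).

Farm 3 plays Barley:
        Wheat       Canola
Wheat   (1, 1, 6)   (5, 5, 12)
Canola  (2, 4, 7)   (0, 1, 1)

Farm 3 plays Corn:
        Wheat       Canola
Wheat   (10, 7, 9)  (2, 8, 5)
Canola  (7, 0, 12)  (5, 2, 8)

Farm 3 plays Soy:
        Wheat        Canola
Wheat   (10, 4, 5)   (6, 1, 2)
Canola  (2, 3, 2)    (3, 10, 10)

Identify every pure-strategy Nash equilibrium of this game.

(Wheat, Canola, Barley)

(Wheat, Wheat, Barley): Farm 1 can switch to Canola (1 → 2). Not NE.
(Wheat, Wheat, Corn): Farm 2 can switch to Canola (7 → 8). Not NE.
(Wheat, Wheat, Soy): Farm 3 can switch to Barley (5 → 6). Not NE.
(Wheat, Canola, Barley): Farm 1 gets 5, best alternative 0; Farm 2 gets 5, best alternative 1; Farm 3 gets 12, best alternative 5. No profitable deviation — NE.
(Wheat, Canola, Corn): Farm 1 can switch to Canola (2 → 5). Not NE.
(Wheat, Canola, Soy): Farm 2 can switch to Wheat (1 → 4). Not NE.
(Canola, Wheat, Barley): Farm 3 can switch to Corn (7 → 12). Not NE.
(Canola, Wheat, Corn): Farm 1 can switch to Wheat (7 → 10). Not NE.
(Canola, Wheat, Soy): Farm 1 can switch to Wheat (2 → 10). Not NE.
(Canola, Canola, Barley): Farm 1 can switch to Wheat (0 → 5). Not NE.
(Canola, Canola, Corn): Farm 3 can switch to Soy (8 → 10). Not NE.
(Canola, Canola, Soy): Farm 1 can switch to Wheat (3 → 6). Not NE.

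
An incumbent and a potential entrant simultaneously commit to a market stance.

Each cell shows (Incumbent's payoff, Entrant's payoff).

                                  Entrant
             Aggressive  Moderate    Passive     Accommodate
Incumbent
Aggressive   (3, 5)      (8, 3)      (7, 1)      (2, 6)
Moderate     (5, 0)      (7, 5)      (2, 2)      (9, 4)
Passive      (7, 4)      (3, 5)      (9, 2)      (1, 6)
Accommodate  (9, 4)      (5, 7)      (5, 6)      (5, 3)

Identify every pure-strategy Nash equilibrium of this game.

This game has no pure Nash equilibrium.

For each strategy profile, look for a profitable unilateral deviation.
(Aggressive, Aggressive): Incumbent can switch to Moderate (3 → 5). Not NE.
(Aggressive, Moderate): Entrant can switch to Aggressive (3 → 5). Not NE.
(Aggressive, Passive): Incumbent can switch to Passive (7 → 9). Not NE.
(Aggressive, Accommodate): Incumbent can switch to Moderate (2 → 9). Not NE.
(Moderate, Aggressive): Incumbent can switch to Passive (5 → 7). Not NE.
(Moderate, Moderate): Incumbent can switch to Aggressive (7 → 8). Not NE.
(Moderate, Passive): Incumbent can switch to Aggressive (2 → 7). Not NE.
(Moderate, Accommodate): Entrant can switch to Moderate (4 → 5). Not NE.
(The remaining 8 profiles each have a profitable deviation by the same check.)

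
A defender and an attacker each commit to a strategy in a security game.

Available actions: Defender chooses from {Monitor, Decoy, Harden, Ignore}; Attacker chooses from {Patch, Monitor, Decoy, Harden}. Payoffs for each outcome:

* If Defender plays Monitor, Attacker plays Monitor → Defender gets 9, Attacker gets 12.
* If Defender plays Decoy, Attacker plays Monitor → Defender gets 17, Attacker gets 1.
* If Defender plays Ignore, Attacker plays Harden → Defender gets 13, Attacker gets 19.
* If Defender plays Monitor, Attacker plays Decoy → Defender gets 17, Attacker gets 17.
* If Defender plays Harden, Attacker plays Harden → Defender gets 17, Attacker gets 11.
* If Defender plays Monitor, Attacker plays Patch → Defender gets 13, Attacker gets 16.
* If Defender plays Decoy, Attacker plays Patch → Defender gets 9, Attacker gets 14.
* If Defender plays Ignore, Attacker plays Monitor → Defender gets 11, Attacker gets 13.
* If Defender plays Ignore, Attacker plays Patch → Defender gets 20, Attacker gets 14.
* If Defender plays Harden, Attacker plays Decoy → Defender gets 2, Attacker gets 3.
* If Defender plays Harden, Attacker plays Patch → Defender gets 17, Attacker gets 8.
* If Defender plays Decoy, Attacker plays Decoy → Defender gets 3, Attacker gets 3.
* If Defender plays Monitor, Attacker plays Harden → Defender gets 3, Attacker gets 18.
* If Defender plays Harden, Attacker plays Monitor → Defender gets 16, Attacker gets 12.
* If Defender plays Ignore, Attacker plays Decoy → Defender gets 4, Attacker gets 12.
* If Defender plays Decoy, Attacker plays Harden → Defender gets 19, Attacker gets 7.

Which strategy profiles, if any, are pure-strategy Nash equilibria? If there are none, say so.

Defender against Patch: payoffs 13, 9, 17, 20 → best response Ignore.
Defender against Monitor: payoffs 9, 17, 16, 11 → best response Decoy.
Defender against Decoy: payoffs 17, 3, 2, 4 → best response Monitor.
Defender against Harden: payoffs 3, 19, 17, 13 → best response Decoy.
Attacker against Monitor: payoffs 16, 12, 17, 18 → best response Harden.
Attacker against Decoy: payoffs 14, 1, 3, 7 → best response Patch.
Attacker against Harden: payoffs 8, 12, 3, 11 → best response Monitor.
Attacker against Ignore: payoffs 14, 13, 12, 19 → best response Harden.
No profile is a mutual best response for all players.

This game has no pure Nash equilibrium.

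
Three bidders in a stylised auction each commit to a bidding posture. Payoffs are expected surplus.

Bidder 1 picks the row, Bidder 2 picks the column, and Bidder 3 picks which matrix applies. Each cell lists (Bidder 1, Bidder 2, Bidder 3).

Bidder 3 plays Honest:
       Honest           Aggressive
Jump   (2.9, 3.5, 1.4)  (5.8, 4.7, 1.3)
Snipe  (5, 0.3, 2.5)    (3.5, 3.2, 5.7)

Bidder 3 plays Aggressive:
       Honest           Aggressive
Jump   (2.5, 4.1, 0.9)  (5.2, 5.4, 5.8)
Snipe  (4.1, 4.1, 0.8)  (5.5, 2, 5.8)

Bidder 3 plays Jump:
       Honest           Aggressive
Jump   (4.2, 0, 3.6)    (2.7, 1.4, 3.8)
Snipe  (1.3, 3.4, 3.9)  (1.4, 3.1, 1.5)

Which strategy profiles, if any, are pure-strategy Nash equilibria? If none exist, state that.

There is no pure-strategy Nash equilibrium.

Bidder 1 against (Honest, Honest): payoffs 2.9, 5 → best response Snipe.
Bidder 1 against (Honest, Aggressive): payoffs 2.5, 4.1 → best response Snipe.
Bidder 1 against (Honest, Jump): payoffs 4.2, 1.3 → best response Jump.
Bidder 1 against (Aggressive, Honest): payoffs 5.8, 3.5 → best response Jump.
Bidder 1 against (Aggressive, Aggressive): payoffs 5.2, 5.5 → best response Snipe.
Bidder 1 against (Aggressive, Jump): payoffs 2.7, 1.4 → best response Jump.
Bidder 2 against (Jump, Honest): payoffs 3.5, 4.7 → best response Aggressive.
Bidder 2 against (Jump, Aggressive): payoffs 4.1, 5.4 → best response Aggressive.
Bidder 2 against (Jump, Jump): payoffs 0, 1.4 → best response Aggressive.
Bidder 2 against (Snipe, Honest): payoffs 0.3, 3.2 → best response Aggressive.
Bidder 2 against (Snipe, Aggressive): payoffs 4.1, 2 → best response Honest.
Bidder 2 against (Snipe, Jump): payoffs 3.4, 3.1 → best response Honest.
Bidder 3 against (Jump, Honest): payoffs 1.4, 0.9, 3.6 → best response Jump.
Bidder 3 against (Jump, Aggressive): payoffs 1.3, 5.8, 3.8 → best response Aggressive.
Bidder 3 against (Snipe, Honest): payoffs 2.5, 0.8, 3.9 → best response Jump.
Bidder 3 against (Snipe, Aggressive): payoffs 5.7, 5.8, 1.5 → best response Aggressive.
No profile is a mutual best response for all players.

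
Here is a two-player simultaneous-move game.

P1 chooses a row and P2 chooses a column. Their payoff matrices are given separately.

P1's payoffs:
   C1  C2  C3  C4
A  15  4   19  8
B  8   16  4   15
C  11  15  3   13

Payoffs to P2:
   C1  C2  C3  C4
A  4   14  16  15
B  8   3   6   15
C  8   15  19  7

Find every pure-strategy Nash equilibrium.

P1 against C1: payoffs 15, 8, 11 → best response A.
P1 against C2: payoffs 4, 16, 15 → best response B.
P1 against C3: payoffs 19, 4, 3 → best response A.
P1 against C4: payoffs 8, 15, 13 → best response B.
P2 against A: payoffs 4, 14, 16, 15 → best response C3.
P2 against B: payoffs 8, 3, 6, 15 → best response C4.
P2 against C: payoffs 8, 15, 19, 7 → best response C3.
Mutual best responses: (A, C3); (B, C4).

(A, C3) and (B, C4)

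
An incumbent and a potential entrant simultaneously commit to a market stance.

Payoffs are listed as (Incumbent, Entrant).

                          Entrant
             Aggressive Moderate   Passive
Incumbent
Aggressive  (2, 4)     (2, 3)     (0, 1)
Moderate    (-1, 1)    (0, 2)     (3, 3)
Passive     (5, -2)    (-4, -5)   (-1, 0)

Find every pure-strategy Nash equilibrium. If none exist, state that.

Pure NE: (Moderate, Passive)

Incumbent against Aggressive: payoffs 2, -1, 5 → best response Passive.
Incumbent against Moderate: payoffs 2, 0, -4 → best response Aggressive.
Incumbent against Passive: payoffs 0, 3, -1 → best response Moderate.
Entrant against Aggressive: payoffs 4, 3, 1 → best response Aggressive.
Entrant against Moderate: payoffs 1, 2, 3 → best response Passive.
Entrant against Passive: payoffs -2, -5, 0 → best response Passive.
Mutual best responses: (Moderate, Passive).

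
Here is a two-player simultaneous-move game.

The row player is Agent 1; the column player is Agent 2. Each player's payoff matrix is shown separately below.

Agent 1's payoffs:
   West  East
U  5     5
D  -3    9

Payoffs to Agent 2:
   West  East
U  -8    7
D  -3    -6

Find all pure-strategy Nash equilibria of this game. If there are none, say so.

For each strategy profile, look for a profitable unilateral deviation.
(U, West): Agent 2 can switch to East (-8 → 7). Not NE.
(U, East): Agent 1 can switch to D (5 → 9). Not NE.
(D, West): Agent 1 can switch to U (-3 → 5). Not NE.
(D, East): Agent 2 can switch to West (-6 → -3). Not NE.

none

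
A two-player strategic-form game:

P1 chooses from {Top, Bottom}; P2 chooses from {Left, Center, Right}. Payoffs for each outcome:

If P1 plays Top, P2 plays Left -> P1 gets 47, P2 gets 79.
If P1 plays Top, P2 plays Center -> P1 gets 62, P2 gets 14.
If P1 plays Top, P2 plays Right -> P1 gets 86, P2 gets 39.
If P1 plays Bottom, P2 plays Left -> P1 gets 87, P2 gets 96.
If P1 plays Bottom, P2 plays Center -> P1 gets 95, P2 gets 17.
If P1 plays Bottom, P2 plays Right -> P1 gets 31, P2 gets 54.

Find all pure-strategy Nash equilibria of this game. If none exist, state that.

P1 against Left: payoffs 47, 87 → best response Bottom.
P1 against Center: payoffs 62, 95 → best response Bottom.
P1 against Right: payoffs 86, 31 → best response Top.
P2 against Top: payoffs 79, 14, 39 → best response Left.
P2 against Bottom: payoffs 96, 17, 54 → best response Left.
Mutual best responses: (Bottom, Left).

Pure NE: (Bottom, Left)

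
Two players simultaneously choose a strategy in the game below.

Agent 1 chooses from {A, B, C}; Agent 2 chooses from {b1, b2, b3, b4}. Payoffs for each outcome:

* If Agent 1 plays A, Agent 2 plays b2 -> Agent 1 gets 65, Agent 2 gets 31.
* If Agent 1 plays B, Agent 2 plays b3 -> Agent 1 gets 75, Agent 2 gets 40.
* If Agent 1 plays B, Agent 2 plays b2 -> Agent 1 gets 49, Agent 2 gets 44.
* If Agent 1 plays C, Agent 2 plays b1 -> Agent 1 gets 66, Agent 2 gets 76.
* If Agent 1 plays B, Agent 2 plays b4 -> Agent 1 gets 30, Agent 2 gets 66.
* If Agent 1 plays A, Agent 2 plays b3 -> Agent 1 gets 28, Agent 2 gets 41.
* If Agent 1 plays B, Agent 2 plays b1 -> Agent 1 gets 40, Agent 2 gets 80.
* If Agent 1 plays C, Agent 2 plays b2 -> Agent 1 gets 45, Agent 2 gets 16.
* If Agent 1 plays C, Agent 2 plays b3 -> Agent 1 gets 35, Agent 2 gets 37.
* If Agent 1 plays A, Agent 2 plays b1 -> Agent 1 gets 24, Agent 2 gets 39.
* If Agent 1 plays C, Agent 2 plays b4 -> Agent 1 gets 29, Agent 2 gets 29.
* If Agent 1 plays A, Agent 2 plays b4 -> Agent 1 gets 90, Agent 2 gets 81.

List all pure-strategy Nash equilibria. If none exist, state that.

The pure Nash equilibria are (A, b4), (C, b1).

(A, b1): Agent 1 can switch to B (24 → 40). Not NE.
(A, b2): Agent 2 can switch to b1 (31 → 39). Not NE.
(A, b3): Agent 1 can switch to B (28 → 75). Not NE.
(A, b4): Agent 1 gets 90, best alternative 30; Agent 2 gets 81, best alternative 41. No profitable deviation — NE.
(B, b1): Agent 1 can switch to C (40 → 66). Not NE.
(B, b2): Agent 1 can switch to A (49 → 65). Not NE.
(B, b3): Agent 2 can switch to b1 (40 → 80). Not NE.
(B, b4): Agent 1 can switch to A (30 → 90). Not NE.
(C, b1): Agent 1 gets 66, best alternative 40; Agent 2 gets 76, best alternative 37. No profitable deviation — NE.
(C, b2): Agent 1 can switch to A (45 → 65). Not NE.
(C, b3): Agent 1 can switch to B (35 → 75). Not NE.
(C, b4): Agent 1 can switch to A (29 → 90). Not NE.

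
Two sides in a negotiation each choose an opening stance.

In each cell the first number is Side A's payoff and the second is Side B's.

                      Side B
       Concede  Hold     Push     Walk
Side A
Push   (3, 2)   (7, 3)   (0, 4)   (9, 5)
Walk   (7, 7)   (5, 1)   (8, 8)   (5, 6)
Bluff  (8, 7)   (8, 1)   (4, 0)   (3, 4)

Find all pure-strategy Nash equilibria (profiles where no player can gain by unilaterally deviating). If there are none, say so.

(Push, Concede): Side A can switch to Walk (3 → 7). Not NE.
(Push, Hold): Side A can switch to Bluff (7 → 8). Not NE.
(Push, Push): Side A can switch to Walk (0 → 8). Not NE.
(Push, Walk): Side A gets 9, best alternative 5; Side B gets 5, best alternative 4. No profitable deviation — NE.
(Walk, Concede): Side A can switch to Bluff (7 → 8). Not NE.
(Walk, Hold): Side A can switch to Push (5 → 7). Not NE.
(Walk, Push): Side A gets 8, best alternative 4; Side B gets 8, best alternative 7. No profitable deviation — NE.
(Walk, Walk): Side A can switch to Push (5 → 9). Not NE.
(Bluff, Concede): Side A gets 8, best alternative 7; Side B gets 7, best alternative 4. No profitable deviation — NE.
(Bluff, Hold): Side B can switch to Concede (1 → 7). Not NE.
(Bluff, Push): Side A can switch to Walk (4 → 8). Not NE.
(Bluff, Walk): Side A can switch to Push (3 → 9). Not NE.

(Push, Walk) and (Walk, Push) and (Bluff, Concede)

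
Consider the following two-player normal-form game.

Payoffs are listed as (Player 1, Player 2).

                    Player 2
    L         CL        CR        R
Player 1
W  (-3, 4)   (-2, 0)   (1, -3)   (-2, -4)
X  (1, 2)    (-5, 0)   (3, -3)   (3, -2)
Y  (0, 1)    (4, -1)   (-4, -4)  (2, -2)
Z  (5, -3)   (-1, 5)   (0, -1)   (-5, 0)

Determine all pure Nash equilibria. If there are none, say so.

There is no pure-strategy Nash equilibrium.

(W, L): Player 1 can switch to X (-3 → 1). Not NE.
(W, CL): Player 1 can switch to Y (-2 → 4). Not NE.
(W, CR): Player 1 can switch to X (1 → 3). Not NE.
(W, R): Player 1 can switch to X (-2 → 3). Not NE.
(X, L): Player 1 can switch to Z (1 → 5). Not NE.
(X, CL): Player 1 can switch to W (-5 → -2). Not NE.
(The remaining 10 profiles each have a profitable deviation by the same check.)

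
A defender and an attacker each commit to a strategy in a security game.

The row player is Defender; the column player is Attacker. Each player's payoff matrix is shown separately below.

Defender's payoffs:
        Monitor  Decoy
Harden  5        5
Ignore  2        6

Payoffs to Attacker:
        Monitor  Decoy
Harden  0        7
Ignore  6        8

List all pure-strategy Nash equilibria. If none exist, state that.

(Harden, Monitor): Attacker can switch to Decoy (0 → 7). Not NE.
(Harden, Decoy): Defender can switch to Ignore (5 → 6). Not NE.
(Ignore, Monitor): Defender can switch to Harden (2 → 5). Not NE.
(Ignore, Decoy): Defender gets 6, best alternative 5; Attacker gets 8, best alternative 6. No profitable deviation — NE.

(Ignore, Decoy)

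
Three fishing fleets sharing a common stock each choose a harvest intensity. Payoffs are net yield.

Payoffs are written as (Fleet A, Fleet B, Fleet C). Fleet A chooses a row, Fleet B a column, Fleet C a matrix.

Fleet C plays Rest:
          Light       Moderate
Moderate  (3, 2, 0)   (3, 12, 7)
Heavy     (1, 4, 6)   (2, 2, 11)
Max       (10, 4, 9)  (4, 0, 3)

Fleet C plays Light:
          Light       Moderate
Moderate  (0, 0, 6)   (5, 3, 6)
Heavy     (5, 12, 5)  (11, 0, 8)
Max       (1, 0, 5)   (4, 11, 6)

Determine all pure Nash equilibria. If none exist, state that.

Pure NE: (Max, Light, Rest)

Fleet A against (Light, Rest): payoffs 3, 1, 10 → best response Max.
Fleet A against (Light, Light): payoffs 0, 5, 1 → best response Heavy.
Fleet A against (Moderate, Rest): payoffs 3, 2, 4 → best response Max.
Fleet A against (Moderate, Light): payoffs 5, 11, 4 → best response Heavy.
Fleet B against (Moderate, Rest): payoffs 2, 12 → best response Moderate.
Fleet B against (Moderate, Light): payoffs 0, 3 → best response Moderate.
Fleet B against (Heavy, Rest): payoffs 4, 2 → best response Light.
Fleet B against (Heavy, Light): payoffs 12, 0 → best response Light.
Fleet B against (Max, Rest): payoffs 4, 0 → best response Light.
Fleet B against (Max, Light): payoffs 0, 11 → best response Moderate.
Fleet C against (Moderate, Light): payoffs 0, 6 → best response Light.
Fleet C against (Moderate, Moderate): payoffs 7, 6 → best response Rest.
Fleet C against (Heavy, Light): payoffs 6, 5 → best response Rest.
Fleet C against (Heavy, Moderate): payoffs 11, 8 → best response Rest.
Fleet C against (Max, Light): payoffs 9, 5 → best response Rest.
Fleet C against (Max, Moderate): payoffs 3, 6 → best response Light.
Mutual best responses: (Max, Light, Rest).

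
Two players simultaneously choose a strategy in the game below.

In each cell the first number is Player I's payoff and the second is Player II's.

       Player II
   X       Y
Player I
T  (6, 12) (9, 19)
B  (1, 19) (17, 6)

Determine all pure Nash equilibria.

This game has no pure Nash equilibrium.

(T, X): Player II can switch to Y (12 → 19). Not NE.
(T, Y): Player I can switch to B (9 → 17). Not NE.
(B, X): Player I can switch to T (1 → 6). Not NE.
(B, Y): Player II can switch to X (6 → 19). Not NE.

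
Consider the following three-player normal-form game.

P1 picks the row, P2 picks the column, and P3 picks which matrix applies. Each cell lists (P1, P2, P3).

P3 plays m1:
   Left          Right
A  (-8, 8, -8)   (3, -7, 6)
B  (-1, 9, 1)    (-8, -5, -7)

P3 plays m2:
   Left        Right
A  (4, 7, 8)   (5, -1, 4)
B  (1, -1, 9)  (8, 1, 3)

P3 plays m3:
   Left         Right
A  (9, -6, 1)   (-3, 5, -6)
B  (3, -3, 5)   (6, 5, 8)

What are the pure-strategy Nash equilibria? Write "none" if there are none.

For each strategy profile, look for a profitable unilateral deviation.
(A, Left, m1): P1 can switch to B (-8 → -1). Not NE.
(A, Left, m2): P1 gets 4, best alternative 1; P2 gets 7, best alternative -1; P3 gets 8, best alternative 1. No profitable deviation — NE.
(A, Left, m3): P2 can switch to Right (-6 → 5). Not NE.
(A, Right, m1): P2 can switch to Left (-7 → 8). Not NE.
(A, Right, m2): P1 can switch to B (5 → 8). Not NE.
(A, Right, m3): P1 can switch to B (-3 → 6). Not NE.
(B, Left, m1): P3 can switch to m2 (1 → 9). Not NE.
(B, Left, m2): P1 can switch to A (1 → 4). Not NE.
(B, Left, m3): P1 can switch to A (3 → 9). Not NE.
(B, Right, m1): P1 can switch to A (-8 → 3). Not NE.
(B, Right, m2): P3 can switch to m3 (3 → 8). Not NE.
(B, Right, m3): P1 gets 6, best alternative -3; P2 gets 5, best alternative -3; P3 gets 8, best alternative 3. No profitable deviation — NE.

Pure-strategy Nash equilibria: (A, Left, m2), (B, Right, m3)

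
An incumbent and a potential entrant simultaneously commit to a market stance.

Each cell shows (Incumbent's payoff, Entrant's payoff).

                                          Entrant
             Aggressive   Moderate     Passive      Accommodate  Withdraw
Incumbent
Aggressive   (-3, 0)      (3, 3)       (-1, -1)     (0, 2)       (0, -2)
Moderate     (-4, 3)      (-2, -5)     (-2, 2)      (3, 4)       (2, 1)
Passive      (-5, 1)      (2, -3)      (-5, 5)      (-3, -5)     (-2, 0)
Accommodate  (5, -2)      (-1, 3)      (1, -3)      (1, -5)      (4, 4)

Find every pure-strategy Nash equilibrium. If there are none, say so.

Pure-strategy Nash equilibria: (Aggressive, Moderate), (Moderate, Accommodate), (Accommodate, Withdraw)

For each player, find the best response to each opponent profile; mutual best responses are the pure NE.
Incumbent against Aggressive: payoffs -3, -4, -5, 5 → best response Accommodate.
Incumbent against Moderate: payoffs 3, -2, 2, -1 → best response Aggressive.
Incumbent against Passive: payoffs -1, -2, -5, 1 → best response Accommodate.
Incumbent against Accommodate: payoffs 0, 3, -3, 1 → best response Moderate.
Incumbent against Withdraw: payoffs 0, 2, -2, 4 → best response Accommodate.
Entrant against Aggressive: payoffs 0, 3, -1, 2, -2 → best response Moderate.
Entrant against Moderate: payoffs 3, -5, 2, 4, 1 → best response Accommodate.
Entrant against Passive: payoffs 1, -3, 5, -5, 0 → best response Passive.
Entrant against Accommodate: payoffs -2, 3, -3, -5, 4 → best response Withdraw.
Mutual best responses: (Aggressive, Moderate); (Moderate, Accommodate); (Accommodate, Withdraw).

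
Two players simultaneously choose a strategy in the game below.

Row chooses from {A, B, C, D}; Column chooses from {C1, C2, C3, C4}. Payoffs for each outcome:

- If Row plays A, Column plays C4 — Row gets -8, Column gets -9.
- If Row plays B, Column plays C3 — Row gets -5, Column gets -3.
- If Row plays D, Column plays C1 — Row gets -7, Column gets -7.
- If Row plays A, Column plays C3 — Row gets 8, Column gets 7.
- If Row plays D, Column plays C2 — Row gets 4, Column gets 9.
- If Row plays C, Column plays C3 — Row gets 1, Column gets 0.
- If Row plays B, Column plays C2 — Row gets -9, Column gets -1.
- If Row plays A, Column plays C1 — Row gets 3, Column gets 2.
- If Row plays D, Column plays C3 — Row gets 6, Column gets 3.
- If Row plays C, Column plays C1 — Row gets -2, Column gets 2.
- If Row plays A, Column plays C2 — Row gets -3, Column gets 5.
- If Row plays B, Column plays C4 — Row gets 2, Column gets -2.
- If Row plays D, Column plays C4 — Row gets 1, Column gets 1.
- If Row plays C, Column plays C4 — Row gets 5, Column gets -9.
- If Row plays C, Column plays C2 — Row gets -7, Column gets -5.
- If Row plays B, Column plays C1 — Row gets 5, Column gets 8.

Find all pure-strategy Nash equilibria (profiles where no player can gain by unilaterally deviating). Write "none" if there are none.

The pure Nash equilibria are (A, C3), (B, C1), (D, C2).

Check each profile: it is a Nash equilibrium iff no player can strictly gain by switching unilaterally.
(A, C1): Row can switch to B (3 → 5). Not NE.
(A, C2): Row can switch to D (-3 → 4). Not NE.
(A, C3): Row gets 8, best alternative 6; Column gets 7, best alternative 5. No profitable deviation — NE.
(A, C4): Row can switch to B (-8 → 2). Not NE.
(B, C1): Row gets 5, best alternative 3; Column gets 8, best alternative -1. No profitable deviation — NE.
(B, C2): Row can switch to A (-9 → -3). Not NE.
(B, C3): Row can switch to A (-5 → 8). Not NE.
(B, C4): Row can switch to C (2 → 5). Not NE.
(C, C1): Row can switch to A (-2 → 3). Not NE.
(C, C2): Row can switch to A (-7 → -3). Not NE.
(C, C3): Row can switch to A (1 → 8). Not NE.
(C, C4): Column can switch to C1 (-9 → 2). Not NE.
(D, C2): Row gets 4, best alternative -3; Column gets 9, best alternative 3. No profitable deviation — NE.
(The remaining 3 profiles each have a profitable deviation by the same check.)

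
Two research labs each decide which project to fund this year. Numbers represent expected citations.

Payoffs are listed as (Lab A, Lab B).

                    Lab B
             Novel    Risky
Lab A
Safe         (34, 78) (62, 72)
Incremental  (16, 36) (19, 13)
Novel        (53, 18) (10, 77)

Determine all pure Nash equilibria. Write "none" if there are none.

No pure-strategy Nash equilibrium.

(Safe, Novel): Lab A can switch to Novel (34 → 53). Not NE.
(Safe, Risky): Lab B can switch to Novel (72 → 78). Not NE.
(Incremental, Novel): Lab A can switch to Safe (16 → 34). Not NE.
(Incremental, Risky): Lab A can switch to Safe (19 → 62). Not NE.
(Novel, Novel): Lab B can switch to Risky (18 → 77). Not NE.
(Novel, Risky): Lab A can switch to Safe (10 → 62). Not NE.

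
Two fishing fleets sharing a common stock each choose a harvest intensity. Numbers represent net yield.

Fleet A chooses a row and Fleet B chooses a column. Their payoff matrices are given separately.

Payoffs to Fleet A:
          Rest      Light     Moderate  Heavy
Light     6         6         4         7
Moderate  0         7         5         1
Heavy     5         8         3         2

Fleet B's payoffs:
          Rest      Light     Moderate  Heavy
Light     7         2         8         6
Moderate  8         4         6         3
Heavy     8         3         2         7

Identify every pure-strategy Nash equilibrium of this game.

There is no pure-strategy Nash equilibrium.

(Light, Rest): Fleet B can switch to Moderate (7 → 8). Not NE.
(Light, Light): Fleet A can switch to Moderate (6 → 7). Not NE.
(Light, Moderate): Fleet A can switch to Moderate (4 → 5). Not NE.
(Light, Heavy): Fleet B can switch to Rest (6 → 7). Not NE.
(Moderate, Rest): Fleet A can switch to Light (0 → 6). Not NE.
(Moderate, Light): Fleet A can switch to Heavy (7 → 8). Not NE.
(Moderate, Moderate): Fleet B can switch to Rest (6 → 8). Not NE.
(Moderate, Heavy): Fleet A can switch to Light (1 → 7). Not NE.
(Heavy, Rest): Fleet A can switch to Light (5 → 6). Not NE.
(Heavy, Light): Fleet B can switch to Rest (3 → 8). Not NE.
(The remaining 2 profiles each have a profitable deviation by the same check.)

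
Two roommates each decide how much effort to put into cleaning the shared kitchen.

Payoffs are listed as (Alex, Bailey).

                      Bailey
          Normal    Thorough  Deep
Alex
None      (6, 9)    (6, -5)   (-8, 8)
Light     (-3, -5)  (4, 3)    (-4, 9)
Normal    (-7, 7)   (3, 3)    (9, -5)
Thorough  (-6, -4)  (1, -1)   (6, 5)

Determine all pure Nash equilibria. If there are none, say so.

Pure NE: (None, Normal)

Alex against Normal: payoffs 6, -3, -7, -6 → best response None.
Alex against Thorough: payoffs 6, 4, 3, 1 → best response None.
Alex against Deep: payoffs -8, -4, 9, 6 → best response Normal.
Bailey against None: payoffs 9, -5, 8 → best response Normal.
Bailey against Light: payoffs -5, 3, 9 → best response Deep.
Bailey against Normal: payoffs 7, 3, -5 → best response Normal.
Bailey against Thorough: payoffs -4, -1, 5 → best response Deep.
Mutual best responses: (None, Normal).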